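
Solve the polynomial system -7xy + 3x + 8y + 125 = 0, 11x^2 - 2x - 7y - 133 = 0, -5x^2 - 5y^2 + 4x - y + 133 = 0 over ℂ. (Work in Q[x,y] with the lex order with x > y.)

{(-3, -4)}

Compute a lex Gröbner basis by Buchberger's algorithm.
f_1 = -7xy + 3x + 8y + 125, LT = xy.
f_2 = 11x^2 - 2x - 7y - 133, LT = x^2.
f_3 = -5x^2 + 4x - 5y^2 - y + 133, LT = x^2.

S(f_1,f_2): lcm = x^2y. S = -3/7x^2 - 74/77xy - 125/7x + 7/11y^2 + 133/11y.
  reduce S modulo (f_1, f_2, f_3):
  remainder -899/49x + 7/11y^2 + 5778/539y - 12043/539 ≠ 0; add h_4 = -899/49x + 7/11y^2 + 5778/539y - 12043/539 to the basis.

S(f_1,f_3): lcm = x^2y. S = -3/7x^2 - 12/35xy - 125/7x - y^3 - 1/5y^2 + 133/5y.
  reduce S modulo (f_1, f_2, f_3, h_4):
  remainder -y^3 - 449896/543895y^2 + 8359874/543895y + 5828552/543895 ≠ 0; add h_5 = -y^3 - 449896/543895y^2 + 8359874/543895y + 5828552/543895 to the basis.

S(f_2,f_3): lcm = x^2. S = 34/55x - y^2 - 46/55y + 798/55.
  reduce S modulo (f_1, f_2, f_3, h_4, h_5):
  remainder -532233/543895y^2 - 258442/543895y + 1496392/108779 ≠ 0; add h_6 = -532233/543895y^2 - 258442/543895y + 1496392/108779 to the basis.

S(f_1,h_4): lcm = xy. S = -3/7x + 343/9889y^3 + 5778/9889y^2 - 163413/69223y - 125/7.
  reduce S modulo (f_1, f_2, f_3, h_4, h_5, h_6):
  remainder -2123930273/907457265y - 8495721092/907457265 ≠ 0; add h_7 = -2123930273/907457265y - 8495721092/907457265 to the basis.

The other S-polynomials (S(f_2,h_4), S(f_3,h_4), S(f_1,h_5), S(f_2,h_5), S(f_3,h_5), S(h_4,h_5), S(f_1,h_6), S(f_2,h_6), S(f_3,h_6), S(h_4,h_6), S(h_5,h_6), S(f_1,h_7), S(f_2,h_7), S(f_3,h_7), S(h_4,h_7), S(h_5,h_7), S(h_6,h_7)) all reduce to 0 modulo the current basis, so we have a Gröbner basis.
Inter-reduce: drop elements whose leading term is divisible by another's, tail-reduce, and make monic.
Reduced Gröbner basis: {x + 3, y + 4}.

Since the basis is lex-ordered, y + 4 is univariate in y. Its roots are {-4}. Back-substituting each root into the other basis elements fixes the other coordinates.
  y = -4: the earlier basis element becomes x + 3 = 0, giving x = -3 — point (-3, -4).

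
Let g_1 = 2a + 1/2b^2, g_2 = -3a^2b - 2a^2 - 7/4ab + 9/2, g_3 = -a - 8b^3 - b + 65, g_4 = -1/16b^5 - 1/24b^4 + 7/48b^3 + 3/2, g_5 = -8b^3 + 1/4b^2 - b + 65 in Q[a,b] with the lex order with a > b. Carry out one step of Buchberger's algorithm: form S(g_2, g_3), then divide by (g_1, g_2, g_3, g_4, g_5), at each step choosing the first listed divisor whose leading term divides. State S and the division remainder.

S(g_2, g_3) = 2/3a^2 - 8ab^4 - ab^2 + 787/12ab - 3/2; remainder on division = -98411/73728b^2 + 1804939/18432b - 390163/2048.

lcm(LM(g_2), LM(g_3)) = a^2b.
S = (lcm/LT(g_2))·g_2 − (lcm/LT(g_3))·g_3 = 2/3a^2 - 8ab^4 - ab^2 + 787/12ab - 3/2.
Reduce S modulo (g_1, g_2, g_3, g_4, g_5) in that order:
  leading term a^2: subtract (1/3a)·g_1 from 2/3a^2 - 8ab^4 - ab^2 + 787/12ab - 3/2 → -8ab^4 - 7/6ab^2 + 787/12ab - 3/2
  leading term ab^4: subtract (-4b^4)·g_1 from -8ab^4 - 7/6ab^2 + 787/12ab - 3/2 → -7/6ab^2 + 787/12ab + 2b^6 - 3/2
  leading term ab^2: subtract (-7/12b^2)·g_1 from -7/6ab^2 + 787/12ab + 2b^6 - 3/2 → 787/12ab + 2b^6 + 7/24b^4 - 3/2
  leading term ab: subtract (787/24b)·g_1 from 787/12ab + 2b^6 + 7/24b^4 - 3/2 → 2b^6 + 7/24b^4 - 787/48b^3 - 3/2
  leading term b^6: subtract (-32b)·g_4 from 2b^6 + 7/24b^4 - 787/48b^3 - 3/2 → -4/3b^5 + 119/24b^4 - 787/48b^3 + 48b - 3/2
  leading term b^5: subtract (64/3)·g_4 from -4/3b^5 + 119/24b^4 - 787/48b^3 + 48b - 3/2 → 421/72b^4 - 2809/144b^3 + 48b - 67/2
  leading term b^4: subtract (-421/576b)·g_5 from 421/72b^4 - 2809/144b^3 + 48b - 67/2 → -4947/256b^3 - 421/576b^2 + 55013/576b - 67/2
  leading term b^3: subtract (4947/2048)·g_5 from -4947/256b^3 - 421/576b^2 + 55013/576b - 67/2 → -98411/73728b^2 + 1804939/18432b - 390163/2048
  leading term b^2: no divisor's leading term divides it; move -98411/73728b^2 to the remainder.
  leading term b: no divisor's leading term divides it; move 1804939/18432b to the remainder.
  leading term 1: no divisor's leading term divides it; move -390163/2048 to the remainder.
The remainder -98411/73728b^2 + 1804939/18432b - 390163/2048 is nonzero, so it would be added as the next basis element.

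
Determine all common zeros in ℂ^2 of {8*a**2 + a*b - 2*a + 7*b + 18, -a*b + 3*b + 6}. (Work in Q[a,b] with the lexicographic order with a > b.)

Compute a lex Gröbner basis by Buchberger's algorithm.
f_1 = 8*a**2 + a*b - 2*a + 7*b + 18, LT = a**2.
f_2 = -a*b + 3*b + 6, LT = a*b.

S(f_1,f_2): lcm = a**2*b. S = 1/8*a*b**2 + 11/4*a*b + 6*a + 7/8*b**2 + 9/4*b.
  leading term a*b**2: subtract (-1/8*b)·f_2 from 1/8*a*b**2 + 11/4*a*b + 6*a + 7/8*b**2 + 9/4*b → 11/4*a*b + 6*a + 5/4*b**2 + 3*b
  leading term a*b: subtract (-11/4)·f_2 from 11/4*a*b + 6*a + 5/4*b**2 + 3*b → 6*a + 5/4*b**2 + 45/4*b + 33/2
  leading term a: no divisor's leading term divides it; move 6*a to the remainder.
  leading term b**2: no divisor's leading term divides it; move 5/4*b**2 to the remainder.
  leading term b: no divisor's leading term divides it; move 45/4*b to the remainder.
  leading term 1: no divisor's leading term divides it; move 33/2 to the remainder.
  remainder 6*a + 5/4*b**2 + 45/4*b + 33/2 ≠ 0; add h_3 = 6*a + 5/4*b**2 + 45/4*b + 33/2 to the basis.

S(f_2,h_3): lcm = a*b. S = -5/24*b**3 - 15/8*b**2 - 23/4*b - 6.
  leading term b**3: no divisor's leading term divides it; move -5/24*b**3 to the remainder.
  leading term b**2: no divisor's leading term divides it; move -15/8*b**2 to the remainder.
  leading term b: no divisor's leading term divides it; move -23/4*b to the remainder.
  leading term 1: no divisor's leading term divides it; move -6 to the remainder.
  remainder -5/24*b**3 - 15/8*b**2 - 23/4*b - 6 ≠ 0; add h_4 = -5/24*b**3 - 15/8*b**2 - 23/4*b - 6 to the basis.

The other S-polynomials (S(f_1,h_3), S(f_1,h_4), S(f_2,h_4), S(h_3,h_4)) all reduce to 0 modulo the current basis, so we have a Gröbner basis.
Inter-reduce: drop elements whose leading term is divisible by another's, tail-reduce, and make monic.
Reduced Gröbner basis: {a + 5/24*b**2 + 15/8*b + 11/4, b**3 + 9*b**2 + 138/5*b + 144/5}.

Elimination: the polynomial b**3 + 9*b**2 + 138/5*b + 144/5 lies in the elimination ideal for b, so b ∈ {-3, -3 - sqrt(15)*I/5, -3 + sqrt(15)*I/5}. For each such b, the remaining basis elements (now univariate) give the rest of the solution.
  b = -3: the earlier basis element becomes a - 1 = 0, giving a = 1 — point (1, -3).
  b = -3 - sqrt(15)*I/5: the earlier basis element becomes a - 9/8 - sqrt(15)*I/8 = 0, giving a = 9/8 + sqrt(15)*I/8 — point (9/8 + sqrt(15)*I/8, -3 - sqrt(15)*I/5).
  b = -3 + sqrt(15)*I/5: the earlier basis element becomes a - 9/8 + sqrt(15)*I/8 = 0, giving a = 9/8 - sqrt(15)*I/8 — point (9/8 - sqrt(15)*I/8, -3 + sqrt(15)*I/5).
Each listed point satisfies every original equation (direct substitution).
This is the nonlinear analogue of row-reducing a linear system.

{(1, -3), (9/8 + sqrt(15)*I/8, -3 - sqrt(15)*I/5), (9/8 - sqrt(15)*I/8, -3 + sqrt(15)*I/5)}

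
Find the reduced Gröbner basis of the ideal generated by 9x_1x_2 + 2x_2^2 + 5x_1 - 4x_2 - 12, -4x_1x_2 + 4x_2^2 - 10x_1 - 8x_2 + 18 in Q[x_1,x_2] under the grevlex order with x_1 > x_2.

G = {x_1^2 - 181/55x_1 - 6/5x_2 + 192/55, x_1x_2 + 10/11x_1 - 21/11, x_2^2 - 35/22x_1 - 2x_2 + 57/22}

f_1 = 9x_1x_2 + 2x_2^2 + 5x_1 - 4x_2 - 12, LT = x_1x_2.
f_2 = -4x_1x_2 + 4x_2^2 - 10x_1 - 8x_2 + 18, LT = x_1x_2.

S(f_1,f_2): lcm = x_1x_2. S = 11/9x_2^2 - 35/18x_1 - 22/9x_2 + 19/6.
  reduce S modulo (f_1, f_2):
  remainder 11/9x_2^2 - 35/18x_1 - 22/9x_2 + 19/6 ≠ 0; add g_3 = 11/9x_2^2 - 35/18x_1 - 22/9x_2 + 19/6 to the basis.

S(f_1,g_3): lcm = x_1x_2^2. S = 2/9x_2^3 + 35/22x_1^2 + 23/9x_1x_2 - 4/9x_2^2 - 57/22x_1 - 4/3x_2.
  reduce S modulo (f_1, f_2, g_3):
  remainder 35/22x_1^2 - 1267/242x_1 - 21/11x_2 + 672/121 ≠ 0; add g_4 = 35/22x_1^2 - 1267/242x_1 - 21/11x_2 + 672/121 to the basis.

The other S-polynomials (S(f_2,g_3), S(f_1,g_4), S(f_2,g_4), S(g_3,g_4)) all reduce to 0 modulo the current basis, so we have a Gröbner basis.
Inter-reduce: drop elements whose leading term is divisible by another's, tail-reduce, and make monic.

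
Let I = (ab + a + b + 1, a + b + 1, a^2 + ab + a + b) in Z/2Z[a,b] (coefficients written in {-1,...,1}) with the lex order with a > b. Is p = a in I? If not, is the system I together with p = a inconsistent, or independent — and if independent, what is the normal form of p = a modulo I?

First compute the reduced Gröbner basis of I by Buchberger's algorithm.
f_1 = ab + a + b + 1, LT = ab.
f_2 = a + b + 1, LT = a.
f_3 = a^2 + ab + a + b, LT = a^2.

S(f_1,f_2): lcm = ab. S = a + b^2 + 1.
  leading term a: subtract (1)·f_2 from a + b^2 + 1 → b^2 + b
  leading term b^2: no divisor's leading term divides it; move b^2 to the remainder.
  leading term b: no divisor's leading term divides it; move b to the remainder.
  remainder b^2 + b ≠ 0; add h_4 = b^2 + b to the basis.

S(f_1,f_3): lcm = a^2b. S = a^2 + ab^2 + a + b^2.
  leading term a^2: subtract (a)·f_2 from a^2 + ab^2 + a + b^2 → ab^2 + ab + b^2
  leading term ab^2: subtract (b)·f_1 from ab^2 + ab + b^2 → b
  leading term b: no divisor's leading term divides it; move b to the remainder.
  remainder b ≠ 0; add h_5 = b to the basis.

The other S-polynomials (S(f_2,f_3), S(f_1,h_4), S(f_2,h_4), S(f_3,h_4), S(f_1,h_5), S(f_2,h_5), S(f_3,h_5), S(h_4,h_5)) all reduce to 0 modulo the current basis, so we have a Gröbner basis.
Inter-reduce: drop elements whose leading term is divisible by another's, tail-reduce, and make monic.
Reduced Gröbner basis: {a + 1, b}.
Label its elements g_1 = a + 1, g_2 = b.

Reduce p = a modulo G:
  leading term a: subtract (1)·g_1 from a → 1
  leading term 1: no divisor's leading term divides it; move 1 to the remainder.
  normal form = 1.
The normal form is nonzero, so p ∉ I. Since p minus its normal form lies in I, I + (p) = I + (r) where r = 1; decide whether this ideal is the whole ring.
Here r = 1 is a nonzero constant, hence a unit: 1 ∈ I + (p), the Gröbner basis of I + (p) is {1}, and the enlarged system has no common solution — adjoining p is inconsistent.

Adjoining a makes the ideal the whole ring: the system is inconsistent.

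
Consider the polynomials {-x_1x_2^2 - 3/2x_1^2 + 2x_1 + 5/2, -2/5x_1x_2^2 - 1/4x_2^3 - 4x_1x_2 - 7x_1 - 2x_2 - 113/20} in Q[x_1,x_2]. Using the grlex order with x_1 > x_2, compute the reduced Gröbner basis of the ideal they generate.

f_1 = -x_1x_2^2 - 3/2x_1^2 + 2x_1 + 5/2, LT = x_1x_2^2.
f_2 = -2/5x_1x_2^2 - 1/4x_2^3 - 4x_1x_2 - 7x_1 - 2x_2 - 113/20, LT = x_1x_2^2.

S(f_1,f_2): lcm = x_1x_2^2. S = -5/8x_2^3 + 3/2x_1^2 - 10x_1x_2 - 39/2x_1 - 5x_2 - 133/8.
  leading term x_2^3: no divisor's leading term divides it; move -5/8x_2^3 to the remainder.
  leading term x_1^2: no divisor's leading term divides it; move 3/2x_1^2 to the remainder.
  leading term x_1x_2: no divisor's leading term divides it; move -10x_1x_2 to the remainder.
  leading term x_1: no divisor's leading term divides it; move -39/2x_1 to the remainder.
  leading term x_2: no divisor's leading term divides it; move -5x_2 to the remainder.
  leading term 1: no divisor's leading term divides it; move -133/8 to the remainder.
  remainder -5/8x_2^3 + 3/2x_1^2 - 10x_1x_2 - 39/2x_1 - 5x_2 - 133/8 ≠ 0; add g_3 = -5/8x_2^3 + 3/2x_1^2 - 10x_1x_2 - 39/2x_1 - 5x_2 - 133/8 to the basis.

S(f_1,g_3): lcm = x_1x_2^3. S = 12/5x_1^3 - 29/2x_1^2x_2 - 156/5x_1^2 - 10x_1x_2 - 133/5x_1 - 5/2x_2.
  leading term x_1^3: no divisor's leading term divides it; move 12/5x_1^3 to the remainder.
  leading term x_1^2x_2: no divisor's leading term divides it; move -29/2x_1^2x_2 to the remainder.
  leading term x_1^2: no divisor's leading term divides it; move -156/5x_1^2 to the remainder.
  leading term x_1x_2: no divisor's leading term divides it; move -10x_1x_2 to the remainder.
  leading term x_1: no divisor's leading term divides it; move -133/5x_1 to the remainder.
  leading term x_2: no divisor's leading term divides it; move -5/2x_2 to the remainder.
  remainder 12/5x_1^3 - 29/2x_1^2x_2 - 156/5x_1^2 - 10x_1x_2 - 133/5x_1 - 5/2x_2 ≠ 0; add g_4 = 12/5x_1^3 - 29/2x_1^2x_2 - 156/5x_1^2 - 10x_1x_2 - 133/5x_1 - 5/2x_2 to the basis.

S(f_2,g_3): lcm = x_1x_2^3. S = 5/8x_2^4 + 12/5x_1^3 - 16x_1^2x_2 + 10x_1x_2^2 - 156/5x_1^2 + 19/2x_1x_2 + 5x_2^2 - 133/5x_1 + 113/8x_2.
  leading term x_2^4: subtract (-x_2)·g_3 from 5/8x_2^4 + 12/5x_1^3 - 16x_1^2x_2 + 10x_1x_2^2 - 156/5x_1^2 + 19/2x_1x_2 + 5x_2^2 - 133/5x_1 + 113/8x_2 → 12/5x_1^3 - 29/2x_1^2x_2 - 156/5x_1^2 - 10x_1x_2 - 133/5x_1 - 5/2x_2
  leading term x_1^3: subtract (1)·g_4 from 12/5x_1^3 - 29/2x_1^2x_2 - 156/5x_1^2 - 10x_1x_2 - 133/5x_1 - 5/2x_2 → 0
  remainder 0.

S(f_1,g_4): lcm = x_1^3x_2^2. S = 145/24x_1^2x_2^3 + 3/2x_1^4 + 13x_1^2x_2^2 + 25/6x_1x_2^3 - 2x_1^3 + 133/12x_1x_2^2 + 25/24x_2^3 - 5/2x_1^2.
  leading term x_1^2x_2^3: subtract (-145/24x_1x_2)·f_1 from 145/24x_1^2x_2^3 + 3/2x_1^4 + 13x_1^2x_2^2 + 25/6x_1x_2^3 - 2x_1^3 + 133/12x_1x_2^2 + 25/24x_2^3 - 5/2x_1^2 → 3/2x_1^4 - 145/16x_1^3x_2 + 13x_1^2x_2^2 + 25/6x_1x_2^3 - 2x_1^3 + 145/12x_1^2x_2 + 133/12x_1x_2^2 + 25/24x_2^3 - 5/2x_1^2 + 725/48x_1x_2
  leading term x_1^4: subtract (5/8x_1)·g_4 from 3/2x_1^4 - 145/16x_1^3x_2 + 13x_1^2x_2^2 + 25/6x_1x_2^3 - 2x_1^3 + 145/12x_1^2x_2 + 133/12x_1x_2^2 + 25/24x_2^3 - 5/2x_1^2 + 725/48x_1x_2 → 13x_1^2x_2^2 + 25/6x_1x_2^3 + 35/2x_1^3 + 55/3x_1^2x_2 + 133/12x_1x_2^2 + 25/24x_2^3 + 113/8x_1^2 + 50/3x_1x_2
  leading term x_1^2x_2^2: subtract (-13x_1)·f_1 from 13x_1^2x_2^2 + 25/6x_1x_2^3 + 35/2x_1^3 + 55/3x_1^2x_2 + 133/12x_1x_2^2 + 25/24x_2^3 + 113/8x_1^2 + 50/3x_1x_2 → 25/6x_1x_2^3 - 2x_1^3 + 55/3x_1^2x_2 + 133/12x_1x_2^2 + 25/24x_2^3 + 321/8x_1^2 + 50/3x_1x_2 + 65/2x_1
  leading term x_1x_2^3: subtract (-25/6x_2)·f_1 from 25/6x_1x_2^3 - 2x_1^3 + 55/3x_1^2x_2 + 133/12x_1x_2^2 + 25/24x_2^3 + 321/8x_1^2 + 50/3x_1x_2 + 65/2x_1 → -2x_1^3 + 145/12x_1^2x_2 + 133/12x_1x_2^2 + 25/24x_2^3 + 321/8x_1^2 + 25x_1x_2 + 65/2x_1 + 125/12x_2
  leading term x_1^3: subtract (-5/6)·g_4 from -2x_1^3 + 145/12x_1^2x_2 + 133/12x_1x_2^2 + 25/24x_2^3 + 321/8x_1^2 + 25x_1x_2 + 65/2x_1 + 125/12x_2 → 133/12x_1x_2^2 + 25/24x_2^3 + 113/8x_1^2 + 50/3x_1x_2 + 31/3x_1 + 25/3x_2
  leading term x_1x_2^2: subtract (-133/12)·f_1 from 133/12x_1x_2^2 + 25/24x_2^3 + 113/8x_1^2 + 50/3x_1x_2 + 31/3x_1 + 25/3x_2 → 25/24x_2^3 - 5/2x_1^2 + 50/3x_1x_2 + 65/2x_1 + 25/3x_2 + 665/24
  leading term x_2^3: subtract (-5/3)·g_3 from 25/24x_2^3 - 5/2x_1^2 + 50/3x_1x_2 + 65/2x_1 + 25/3x_2 + 665/24 → 0
  remainder 0.

S(f_2,g_4): lcm = x_1^3x_2^2. S = 20/3x_1^2x_2^3 + 10x_1^3x_2 + 13x_1^2x_2^2 + 25/6x_1x_2^3 + 35/2x_1^3 + 5x_1^2x_2 + 133/12x_1x_2^2 + 25/24x_2^3 + 113/8x_1^2.
  leading term x_1^2x_2^3: subtract (-20/3x_1x_2)·f_1 from 20/3x_1^2x_2^3 + 10x_1^3x_2 + 13x_1^2x_2^2 + 25/6x_1x_2^3 + 35/2x_1^3 + 5x_1^2x_2 + 133/12x_1x_2^2 + 25/24x_2^3 + 113/8x_1^2 → 13x_1^2x_2^2 + 25/6x_1x_2^3 + 35/2x_1^3 + 55/3x_1^2x_2 + 133/12x_1x_2^2 + 25/24x_2^3 + 113/8x_1^2 + 50/3x_1x_2
  leading term x_1^2x_2^2: subtract (-13x_1)·f_1 from 13x_1^2x_2^2 + 25/6x_1x_2^3 + 35/2x_1^3 + 55/3x_1^2x_2 + 133/12x_1x_2^2 + 25/24x_2^3 + 113/8x_1^2 + 50/3x_1x_2 → 25/6x_1x_2^3 - 2x_1^3 + 55/3x_1^2x_2 + 133/12x_1x_2^2 + 25/24x_2^3 + 321/8x_1^2 + 50/3x_1x_2 + 65/2x_1
  leading term x_1x_2^3: subtract (-25/6x_2)·f_1 from 25/6x_1x_2^3 - 2x_1^3 + 55/3x_1^2x_2 + 133/12x_1x_2^2 + 25/24x_2^3 + 321/8x_1^2 + 50/3x_1x_2 + 65/2x_1 → -2x_1^3 + 145/12x_1^2x_2 + 133/12x_1x_2^2 + 25/24x_2^3 + 321/8x_1^2 + 25x_1x_2 + 65/2x_1 + 125/12x_2
  leading term x_1^3: subtract (-5/6)·g_4 from -2x_1^3 + 145/12x_1^2x_2 + 133/12x_1x_2^2 + 25/24x_2^3 + 321/8x_1^2 + 25x_1x_2 + 65/2x_1 + 125/12x_2 → 133/12x_1x_2^2 + 25/24x_2^3 + 113/8x_1^2 + 50/3x_1x_2 + 31/3x_1 + 25/3x_2
  leading term x_1x_2^2: subtract (-133/12)·f_1 from 133/12x_1x_2^2 + 25/24x_2^3 + 113/8x_1^2 + 50/3x_1x_2 + 31/3x_1 + 25/3x_2 → 25/24x_2^3 - 5/2x_1^2 + 50/3x_1x_2 + 65/2x_1 + 25/3x_2 + 665/24
  leading term x_2^3: subtract (-5/3)·g_3 from 25/24x_2^3 - 5/2x_1^2 + 50/3x_1x_2 + 65/2x_1 + 25/3x_2 + 665/24 → 0
  remainder 0.

S(g_3,g_4): leading monomials are coprime, so the S-polynomial reduces to 0 (Buchberger's first criterion).
Every S-polynomial of the final basis reduces to 0, so we have a Gröbner basis.
Inter-reduce: drop elements whose leading term is divisible by another's, tail-reduce, and make monic.

G = {x_1^3 - 145/24x_1^2x_2 - 13x_1^2 - 25/6x_1x_2 - 133/12x_1 - 25/24x_2, x_1x_2^2 + 3/2x_1^2 - 2x_1 - 5/2, x_2^3 - 12/5x_1^2 + 16x_1x_2 + 156/5x_1 + 8x_2 + 133/5}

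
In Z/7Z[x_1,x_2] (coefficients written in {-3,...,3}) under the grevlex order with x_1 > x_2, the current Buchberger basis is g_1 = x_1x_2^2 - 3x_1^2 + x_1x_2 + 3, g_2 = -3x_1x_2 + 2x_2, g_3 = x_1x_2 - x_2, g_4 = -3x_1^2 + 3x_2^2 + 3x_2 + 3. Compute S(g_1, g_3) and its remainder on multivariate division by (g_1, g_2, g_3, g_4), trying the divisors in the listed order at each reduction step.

lcm(LM(g_1), LM(g_3)) = x_1x_2^2.
S = (lcm/LT(g_1))·g_1 − (lcm/LT(g_3))·g_3 = -3x_1^2 + x_1x_2 + x_2^2 + 3.
Reduce S modulo (g_1, g_2, g_3, g_4) in that order:
  leading term x_1^2: subtract (1)·g_4 from -3x_1^2 + x_1x_2 + x_2^2 + 3 → x_1x_2 - 2x_2^2 - 3x_2
  leading term x_1x_2: subtract (2)·g_2 from x_1x_2 - 2x_2^2 - 3x_2 → -2x_2^2
  leading term x_2^2: no divisor's leading term divides it; move -2x_2^2 to the remainder.
The remainder -2x_2^2 is nonzero, so it would be added as the next basis element.

S(g_1, g_3) = -3x_1^2 + x_1x_2 + x_2^2 + 3; remainder on division = -2x_2^2.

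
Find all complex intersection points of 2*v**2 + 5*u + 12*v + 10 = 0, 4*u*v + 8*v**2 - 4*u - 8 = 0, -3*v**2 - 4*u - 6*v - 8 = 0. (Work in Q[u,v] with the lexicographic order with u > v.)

{(-2, 0)}

Compute a lex Gröbner basis by Buchberger's algorithm.
f_1 = 5*u + 2*v**2 + 12*v + 10, LT = u.
f_2 = 4*u*v - 4*u + 8*v**2 - 8, LT = u*v.
f_3 = -4*u - 3*v**2 - 6*v - 8, LT = u.

S(f_1,f_2): lcm = u*v. S = u + 2/5*v**3 + 2/5*v**2 + 2*v + 2.
  leading term u: subtract (1/5)·f_1 from u + 2/5*v**3 + 2/5*v**2 + 2*v + 2 → 2/5*v**3 - 2/5*v
  leading term v**3: no divisor's leading term divides it; move 2/5*v**3 to the remainder.
  leading term v: no divisor's leading term divides it; move -2/5*v to the remainder.
  remainder 2/5*v**3 - 2/5*v ≠ 0; add h_4 = 2/5*v**3 - 2/5*v to the basis.

S(f_1,f_3): lcm = u. S = -7/20*v**2 + 9/10*v.
  leading term v**2: no divisor's leading term divides it; move -7/20*v**2 to the remainder.
  leading term v: no divisor's leading term divides it; move 9/10*v to the remainder.
  remainder -7/20*v**2 + 9/10*v ≠ 0; add h_5 = -7/20*v**2 + 9/10*v to the basis.

S(f_2,f_3): lcm = u*v. S = -u - 3/4*v**3 + 1/2*v**2 - 2*v - 2.
  leading term u: subtract (-1/5)·f_1 from -u - 3/4*v**3 + 1/2*v**2 - 2*v - 2 → -3/4*v**3 + 9/10*v**2 + 2/5*v
  leading term v**3: subtract (-15/8)·h_4 from -3/4*v**3 + 9/10*v**2 + 2/5*v → 9/10*v**2 - 7/20*v
  leading term v**2: subtract (-18/7)·h_5 from 9/10*v**2 - 7/20*v → 55/28*v
  leading term v: no divisor's leading term divides it; move 55/28*v to the remainder.
  remainder 55/28*v ≠ 0; add h_6 = 55/28*v to the basis.

The other S-polynomials (S(f_1,h_4), S(f_2,h_4), S(f_3,h_4), S(f_1,h_5), S(f_2,h_5), S(f_3,h_5), S(h_4,h_5), S(f_1,h_6), S(f_2,h_6), S(f_3,h_6), S(h_4,h_6), S(h_5,h_6)) all reduce to 0 modulo the current basis, so we have a Gröbner basis.
Inter-reduce: drop elements whose leading term is divisible by another's, tail-reduce, and make monic.
Reduced Gröbner basis: {u + 2, v}.

The lex basis is triangular: the last element involves only v. Solving v = 0 gives v ∈ {0}; substituting each value into the earlier elements determines the remaining variables.
  v = 0: the earlier basis element becomes u + 2 = 0, giving u = -2 — point (-2, 0).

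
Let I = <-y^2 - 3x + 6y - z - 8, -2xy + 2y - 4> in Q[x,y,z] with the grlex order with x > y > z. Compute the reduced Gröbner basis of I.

f_1 = -y^2 - 3x + 6y - z - 8, LT = y^2.
f_2 = -2xy + 2y - 4, LT = xy.

S(f_1,f_2): lcm = xy^2. S = 3x^2 - 6xy + xz + y^2 + 8x - 2y.
  leading term x^2: no divisor's leading term divides it; move 3x^2 to the remainder.
  leading term xy: subtract (3)·f_2 from -6xy + xz + y^2 + 8x - 2y → xz + y^2 + 8x - 8y + 12
  leading term xz: no divisor's leading term divides it; move xz to the remainder.
  leading term y^2: subtract (-1)·f_1 from y^2 + 8x - 8y + 12 → 5x - 2y - z + 4
  leading term x: no divisor's leading term divides it; move 5x to the remainder.
  leading term y: no divisor's leading term divides it; move -2y to the remainder.
  leading term z: no divisor's leading term divides it; move -z to the remainder.
  leading term 1: no divisor's leading term divides it; move 4 to the remainder.
  remainder 3x^2 + xz + 5x - 2y - z + 4 ≠ 0; add g_3 = 3x^2 + xz + 5x - 2y - z + 4 to the basis.

The other S-polynomials (S(f_1,g_3), S(f_2,g_3)) all reduce to 0 modulo the current basis, so we have a Gröbner basis.

G = {x^2 + 1/3xz + 5/3x - 2/3y - 1/3z + 4/3, xy - y + 2, y^2 + 3x - 6y + z + 8}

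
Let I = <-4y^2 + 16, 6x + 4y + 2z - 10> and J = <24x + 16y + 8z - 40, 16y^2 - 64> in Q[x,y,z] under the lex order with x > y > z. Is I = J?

Since reduced Gröbner bases are canonical representatives of ideals under a given ordering, it suffices to compute and compare them.
Buchberger on the first generating set:
f_1 = -4y^2 + 16, LT = y^2.
f_2 = 6x + 4y + 2z - 10, LT = x.

The S-polynomials (S(f_1,f_2)) all reduce to 0 modulo the current basis, so we have a Gröbner basis.
Inter-reduce: drop elements whose leading term is divisible by another's, tail-reduce, and make monic.
Reduced Gröbner basis: {x + 2/3y + 1/3z - 5/3, y^2 - 4}.

Buchberger on the second generating set:
h_1 = 24x + 16y + 8z - 40, LT = x.
h_2 = 16y^2 - 64, LT = y^2.

The S-polynomials (S(h_1,h_2)) all reduce to 0 modulo the current basis, so we have a Gröbner basis.
Inter-reduce: drop elements whose leading term is divisible by another's, tail-reduce, and make monic.
Reduced Gröbner basis: {x + 2/3y + 1/3z - 5/3, y^2 - 4}.

These coincide, so the ideals are equal.
The choice of monomial ordering does not affect the verdict — as long as both bases are computed under the same ordering, their equality decides ideal equality.

Yes, the ideals are equal.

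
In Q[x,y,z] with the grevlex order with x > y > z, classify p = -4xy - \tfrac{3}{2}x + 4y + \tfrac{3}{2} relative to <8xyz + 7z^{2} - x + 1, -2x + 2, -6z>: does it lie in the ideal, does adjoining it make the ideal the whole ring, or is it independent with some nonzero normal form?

-4xy - \tfrac{3}{2}x + 4y + \tfrac{3}{2} lies in I (it reduces to 0).

First compute the reduced Gröbner basis of I by Buchberger's algorithm.
f_1 = 8xyz + 7z^{2} - x + 1, LT = xyz.
f_2 = -2x + 2, LT = x.
f_3 = -6z, LT = z.

The S-polynomials (S(f_1,f_2), S(f_1,f_3), S(f_2,f_3)) all reduce to 0 modulo the current basis, so we have a Gröbner basis.
Inter-reduce: drop elements whose leading term is divisible by another's, tail-reduce, and make monic.
Reduced Gröbner basis: {x - 1, z}.
Label its elements g_1 = x - 1, g_2 = z.

Reduce p = -4xy - \tfrac{3}{2}x + 4y + \tfrac{3}{2} modulo G:
  leading term xy: subtract (-4y)·g_1 from -4xy - \tfrac{3}{2}x + 4y + \tfrac{3}{2} → -\tfrac{3}{2}x + \tfrac{3}{2}
  leading term x: subtract (-\tfrac{3}{2})·g_1 from -\tfrac{3}{2}x + \tfrac{3}{2} → 0
  normal form = 0.
Since the normal form is 0, p ∈ I.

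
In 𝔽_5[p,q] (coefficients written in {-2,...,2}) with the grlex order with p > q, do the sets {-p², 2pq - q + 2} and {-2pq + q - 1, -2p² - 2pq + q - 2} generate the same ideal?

No, the ideals differ.

For a fixed monomial order, each ideal has a unique reduced Gröbner basis; comparing bases decides equality.
Buchberger on the first generating set:
f_1 = -p², LT = p².
f_2 = 2pq - q + 2, LT = pq.

S(f_1,f_2): lcm = p²q. S = -2pq - p.
  reduce S modulo (f_1, f_2):
  remainder -p - q + 2 ≠ 0; add g_3 = -p - q + 2 to the basis.

S(f_2,g_3): lcm = pq. S = -q² - q + 1.
  reduce S modulo (f_1, f_2, g_3):
  remainder -q² - q + 1 ≠ 0; add g_4 = -q² - q + 1 to the basis.

The other S-polynomials (S(f_1,g_3), S(f_1,g_4), S(f_2,g_4), S(g_3,g_4)) all reduce to 0 modulo the current basis, so we have a Gröbner basis.
Inter-reduce: drop elements whose leading term is divisible by another's, tail-reduce, and make monic.
Reduced Gröbner basis: {q² + q - 1, p + q - 2}.

Buchberger on the second generating set:
h_1 = -2pq + q - 1, LT = pq.
h_2 = -2p² - 2pq + q - 2, LT = p².

S(h_1,h_2): lcm = p²q. S = -pq² + 2pq - 2q² - 2p - q.
  reduce S modulo (h_1, h_2):
  remainder -2p - 2q - 1 ≠ 0; add k_3 = -2p - 2q - 1 to the basis.

S(h_1,k_3): lcm = pq. S = -q² - q - 2.
  reduce S modulo (h_1, h_2, k_3):
  remainder -q² - q - 2 ≠ 0; add k_4 = -q² - q - 2 to the basis.

The other S-polynomials (S(h_2,k_3), S(h_1,k_4), S(h_2,k_4), S(k_3,k_4)) all reduce to 0 modulo the current basis, so we have a Gröbner basis.
Inter-reduce: drop elements whose leading term is divisible by another's, tail-reduce, and make monic.
Reduced Gröbner basis: {q² + q + 2, p + q - 2}.

These differ, so the ideals are not equal.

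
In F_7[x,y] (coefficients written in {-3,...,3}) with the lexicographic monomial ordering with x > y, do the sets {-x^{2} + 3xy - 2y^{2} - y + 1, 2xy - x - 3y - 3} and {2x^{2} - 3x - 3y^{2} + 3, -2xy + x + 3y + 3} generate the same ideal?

Two ideals are equal iff their reduced Gröbner bases coincide (the reduced basis is unique for a fixed ordering).
Buchberger on the first generating set:
f_1 = -x^{2} + 3xy - 2y^{2} - y + 1, LT = x^{2}.
f_2 = 2xy - x - 3y - 3, LT = xy.

S(f_1,f_2): lcm = x^{2}y. S = -3x^{2} - 3xy^{2} - 2xy - 2x + 2y^{3} + y^{2} - y.
  leading term x^{2}: subtract (3)·f_1 from -3x^{2} - 3xy^{2} - 2xy - 2x + 2y^{3} + y^{2} - y → -3xy^{2} + 3xy - 2x + 2y^{3} + 2y - 3
  leading term xy^{2}: subtract (2y)·f_2 from -3xy^{2} + 3xy - 2x + 2y^{3} + 2y - 3 → -2xy - 2x + 2y^{3} - y^{2} + y - 3
  leading term xy: subtract (-1)·f_2 from -2xy - 2x + 2y^{3} - y^{2} + y - 3 → -3x + 2y^{3} - y^{2} - 2y + 1
  leading term x: no divisor's leading term divides it; move -3x to the remainder.
  leading term y^{3}: no divisor's leading term divides it; move 2y^{3} to the remainder.
  leading term y^{2}: no divisor's leading term divides it; move -y^{2} to the remainder.
  leading term y: no divisor's leading term divides it; move -2y to the remainder.
  leading term 1: no divisor's leading term divides it; move 1 to the remainder.
  remainder -3x + 2y^{3} - y^{2} - 2y + 1 ≠ 0; add g_3 = -3x + 2y^{3} - y^{2} - 2y + 1 to the basis.

S(f_2,g_3): lcm = xy. S = 3x + 3y^{4} + 2y^{3} - 3y^{2} + 2.
  leading term x: subtract (-1)·g_3 from 3x + 3y^{4} + 2y^{3} - 3y^{2} + 2 → 3y^{4} - 3y^{3} + 3y^{2} - 2y + 3
  leading term y^{4}: no divisor's leading term divides it; move 3y^{4} to the remainder.
  leading term y^{3}: no divisor's leading term divides it; move -3y^{3} to the remainder.
  leading term y^{2}: no divisor's leading term divides it; move 3y^{2} to the remainder.
  leading term y: no divisor's leading term divides it; move -2y to the remainder.
  leading term 1: no divisor's leading term divides it; move 3 to the remainder.
  remainder 3y^{4} - 3y^{3} + 3y^{2} - 2y + 3 ≠ 0; add g_4 = 3y^{4} - 3y^{3} + 3y^{2} - 2y + 3 to the basis.

The other S-polynomials (S(f_1,g_3), S(f_1,g_4), S(f_2,g_4), S(g_3,g_4)) all reduce to 0 modulo the current basis, so we have a Gröbner basis.
Inter-reduce: drop elements whose leading term is divisible by another's, tail-reduce, and make monic.
Reduced Gröbner basis: {x - 3y^{3} - 2y^{2} + 3y + 2, y^{4} - y^{3} + y^{2} - 3y + 1}.

Buchberger on the second generating set:
h_1 = 2x^{2} - 3x - 3y^{2} + 3, LT = x^{2}.
h_2 = -2xy + x + 3y + 3, LT = xy.

S(h_1,h_2): lcm = x^{2}y. S = -3x^{2} - 2x + 2y^{3} - 2y.
  leading term x^{2}: subtract (2)·h_1 from -3x^{2} - 2x + 2y^{3} - 2y → -3x + 2y^{3} - y^{2} - 2y + 1
  leading term x: no divisor's leading term divides it; move -3x to the remainder.
  leading term y^{3}: no divisor's leading term divides it; move 2y^{3} to the remainder.
  leading term y^{2}: no divisor's leading term divides it; move -y^{2} to the remainder.
  leading term y: no divisor's leading term divides it; move -2y to the remainder.
  leading term 1: no divisor's leading term divides it; move 1 to the remainder.
  remainder -3x + 2y^{3} - y^{2} - 2y + 1 ≠ 0; add k_3 = -3x + 2y^{3} - y^{2} - 2y + 1 to the basis.

S(h_2,k_3): lcm = xy. S = 3x + 3y^{4} + 2y^{3} - 3y^{2} + 2.
  leading term x: subtract (-1)·k_3 from 3x + 3y^{4} + 2y^{3} - 3y^{2} + 2 → 3y^{4} - 3y^{3} + 3y^{2} - 2y + 3
  leading term y^{4}: no divisor's leading term divides it; move 3y^{4} to the remainder.
  leading term y^{3}: no divisor's leading term divides it; move -3y^{3} to the remainder.
  leading term y^{2}: no divisor's leading term divides it; move 3y^{2} to the remainder.
  leading term y: no divisor's leading term divides it; move -2y to the remainder.
  leading term 1: no divisor's leading term divides it; move 3 to the remainder.
  remainder 3y^{4} - 3y^{3} + 3y^{2} - 2y + 3 ≠ 0; add k_4 = 3y^{4} - 3y^{3} + 3y^{2} - 2y + 3 to the basis.

The other S-polynomials (S(h_1,k_3), S(h_1,k_4), S(h_2,k_4), S(k_3,k_4)) all reduce to 0 modulo the current basis, so we have a Gröbner basis.
Inter-reduce: drop elements whose leading term is divisible by another's, tail-reduce, and make monic.
Reduced Gröbner basis: {x - 3y^{3} - 2y^{2} + 3y + 2, y^{4} - y^{3} + y^{2} - 3y + 1}.

These coincide, so the ideals are equal.

Yes, the ideals are equal.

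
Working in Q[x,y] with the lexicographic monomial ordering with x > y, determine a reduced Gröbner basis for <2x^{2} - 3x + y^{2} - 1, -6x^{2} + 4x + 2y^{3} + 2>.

f_1 = 2x^{2} - 3x + y^{2} - 1, LT = x^{2}.
f_2 = -6x^{2} + 4x + 2y^{3} + 2, LT = x^{2}.

S(f_1,f_2): lcm = x^{2}. S = -\tfrac{5}{6}x + \tfrac{1}{3}y^{3} + \tfrac{1}{2}y^{2} - \tfrac{1}{6}.
  leading term x: no divisor's leading term divides it; move -\tfrac{5}{6}x to the remainder.
  leading term y^{3}: no divisor's leading term divides it; move \tfrac{1}{3}y^{3} to the remainder.
  leading term y^{2}: no divisor's leading term divides it; move \tfrac{1}{2}y^{2} to the remainder.
  leading term 1: no divisor's leading term divides it; move -\tfrac{1}{6} to the remainder.
  remainder -\tfrac{5}{6}x + \tfrac{1}{3}y^{3} + \tfrac{1}{2}y^{2} - \tfrac{1}{6} ≠ 0; add g_3 = -\tfrac{5}{6}x + \tfrac{1}{3}y^{3} + \tfrac{1}{2}y^{2} - \tfrac{1}{6} to the basis.

S(f_1,g_3): lcm = x^{2}. S = \tfrac{2}{5}xy^{3} + \tfrac{3}{5}xy^{2} - \tfrac{17}{10}x + \tfrac{1}{2}y^{2} - \tfrac{1}{2}.
  leading term xy^{3}: subtract (-\tfrac{12}{25}y^{3})·g_3 from \tfrac{2}{5}xy^{3} + \tfrac{3}{5}xy^{2} - \tfrac{17}{10}x + \tfrac{1}{2}y^{2} - \tfrac{1}{2} → \tfrac{3}{5}xy^{2} - \tfrac{17}{10}x + \tfrac{4}{25}y^{6} + \tfrac{6}{25}y^{5} - \tfrac{2}{25}y^{3} + \tfrac{1}{2}y^{2} - \tfrac{1}{2}
  leading term xy^{2}: subtract (-\tfrac{18}{25}y^{2})·g_3 from \tfrac{3}{5}xy^{2} - \tfrac{17}{10}x + \tfrac{4}{25}y^{6} + \tfrac{6}{25}y^{5} - \tfrac{2}{25}y^{3} + \tfrac{1}{2}y^{2} - \tfrac{1}{2} → -\tfrac{17}{10}x + \tfrac{4}{25}y^{6} + \tfrac{12}{25}y^{5} + \tfrac{9}{25}y^{4} - \tfrac{2}{25}y^{3} + \tfrac{19}{50}y^{2} - \tfrac{1}{2}
  leading term x: subtract (\tfrac{51}{25})·g_3 from -\tfrac{17}{10}x + \tfrac{4}{25}y^{6} + \tfrac{12}{25}y^{5} + \tfrac{9}{25}y^{4} - \tfrac{2}{25}y^{3} + \tfrac{19}{50}y^{2} - \tfrac{1}{2} → \tfrac{4}{25}y^{6} + \tfrac{12}{25}y^{5} + \tfrac{9}{25}y^{4} - \tfrac{19}{25}y^{3} - \tfrac{16}{25}y^{2} - \tfrac{4}{25}
  leading term y^{6}: no divisor's leading term divides it; move \tfrac{4}{25}y^{6} to the remainder.
  leading term y^{5}: no divisor's leading term divides it; move \tfrac{12}{25}y^{5} to the remainder.
  leading term y^{4}: no divisor's leading term divides it; move \tfrac{9}{25}y^{4} to the remainder.
  leading term y^{3}: no divisor's leading term divides it; move -\tfrac{19}{25}y^{3} to the remainder.
  leading term y^{2}: no divisor's leading term divides it; move -\tfrac{16}{25}y^{2} to the remainder.
  leading term 1: no divisor's leading term divides it; move -\tfrac{4}{25} to the remainder.
  remainder \tfrac{4}{25}y^{6} + \tfrac{12}{25}y^{5} + \tfrac{9}{25}y^{4} - \tfrac{19}{25}y^{3} - \tfrac{16}{25}y^{2} - \tfrac{4}{25} ≠ 0; add g_4 = \tfrac{4}{25}y^{6} + \tfrac{12}{25}y^{5} + \tfrac{9}{25}y^{4} - \tfrac{19}{25}y^{3} - \tfrac{16}{25}y^{2} - \tfrac{4}{25} to the basis.

The other S-polynomials (S(f_2,g_3), S(f_1,g_4), S(f_2,g_4), S(g_3,g_4)) all reduce to 0 modulo the current basis, so we have a Gröbner basis.
Inter-reduce: drop elements whose leading term is divisible by another's, tail-reduce, and make monic.

G = {x - \tfrac{2}{5}y^{3} - \tfrac{3}{5}y^{2} + \tfrac{1}{5}, y^{6} + 3y^{5} + \tfrac{9}{4}y^{4} - \tfrac{19}{4}y^{3} - 4y^{2} - 1}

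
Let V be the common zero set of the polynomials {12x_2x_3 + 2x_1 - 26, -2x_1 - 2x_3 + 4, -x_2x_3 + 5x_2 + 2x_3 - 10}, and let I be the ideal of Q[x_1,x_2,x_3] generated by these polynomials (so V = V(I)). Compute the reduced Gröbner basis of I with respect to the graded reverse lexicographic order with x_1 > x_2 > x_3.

f_1 = 12x_2x_3 + 2x_1 - 26, LT = x_2x_3.
f_2 = -2x_1 - 2x_3 + 4, LT = x_1.
f_3 = -x_2x_3 + 5x_2 + 2x_3 - 10, LT = x_2x_3.

S(f_1,f_3): lcm = x_2x_3. S = \tfrac{1}{6}x_1 + 5x_2 + 2x_3 - \tfrac{73}{6}.
  reduce S modulo (f_1, f_2, f_3):
  remainder 5x_2 + \tfrac{11}{6}x_3 - \tfrac{71}{6} ≠ 0; add g_4 = 5x_2 + \tfrac{11}{6}x_3 - \tfrac{71}{6} to the basis.

S(f_1,g_4): lcm = x_2x_3. S = -\tfrac{11}{30}x_3^{2} + \tfrac{1}{6}x_1 + \tfrac{71}{30}x_3 - \tfrac{13}{6}.
  reduce S modulo (f_1, f_2, f_3, g_4):
  remainder -\tfrac{11}{30}x_3^{2} + \tfrac{11}{5}x_3 - \tfrac{11}{6} ≠ 0; add g_5 = -\tfrac{11}{30}x_3^{2} + \tfrac{11}{5}x_3 - \tfrac{11}{6} to the basis.

The other S-polynomials (S(f_1,f_2), S(f_2,f_3), S(f_2,g_4), S(f_3,g_4), S(f_1,g_5), S(f_2,g_5), S(f_3,g_5), S(g_4,g_5)) all reduce to 0 modulo the current basis, so we have a Gröbner basis.
Inter-reduce: drop elements whose leading term is divisible by another's, tail-reduce, and make monic.

G = {x_3^{2} - 6x_3 + 5, x_1 + x_3 - 2, x_2 + \tfrac{11}{30}x_3 - \tfrac{71}{30}}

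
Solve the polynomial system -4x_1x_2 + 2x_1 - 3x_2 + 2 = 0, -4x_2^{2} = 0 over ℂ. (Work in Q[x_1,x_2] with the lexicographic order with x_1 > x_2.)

{(-1, 0)}

Compute a lex Gröbner basis by Buchberger's algorithm.
f_1 = -4x_1x_2 + 2x_1 - 3x_2 + 2, LT = x_1x_2.
f_2 = -4x_2^{2}, LT = x_2^{2}.

S(f_1,f_2): lcm = x_1x_2^{2}. S = -\tfrac{1}{2}x_1x_2 + \tfrac{3}{4}x_2^{2} - \tfrac{1}{2}x_2.
  reduce S modulo (f_1, f_2):
  remainder -\tfrac{1}{4}x_1 - \tfrac{1}{8}x_2 - \tfrac{1}{4} ≠ 0; add h_3 = -\tfrac{1}{4}x_1 - \tfrac{1}{8}x_2 - \tfrac{1}{4} to the basis.

The other S-polynomials (S(f_1,h_3), S(f_2,h_3)) all reduce to 0 modulo the current basis, so we have a Gröbner basis.
Inter-reduce: drop elements whose leading term is divisible by another's, tail-reduce, and make monic.
Reduced Gröbner basis: {x_1 + \tfrac{1}{2}x_2 + 1, x_2^{2}}.

Elimination: the polynomial x_2^{2} lies in the elimination ideal for x_2, so x_2 ∈ {0}. For each such x_2, the remaining basis elements (now univariate) give the rest of the solution.
  x_2 = 0: the earlier basis element becomes x_1 + 1 = 0, giving x_1 = -1 — point (-1, 0).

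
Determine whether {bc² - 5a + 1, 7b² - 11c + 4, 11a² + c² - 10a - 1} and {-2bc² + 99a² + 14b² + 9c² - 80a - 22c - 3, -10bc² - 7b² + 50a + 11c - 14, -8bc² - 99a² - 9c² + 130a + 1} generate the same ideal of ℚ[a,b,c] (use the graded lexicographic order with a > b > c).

Yes, the ideals are equal.

For a fixed monomial order, each ideal has a unique reduced Gröbner basis; comparing bases decides equality.
Buchberger on the first generating set:
f_1 = bc² - 5a + 1, LT = bc².
f_2 = 7b² - 11c + 4, LT = b².
f_3 = 11a² + c² - 10a - 1, LT = a².

S(f_1,f_2): lcm = b²c². S = 11/7c³ - 5ab - 4/7c² + b.
  leading term c³: no divisor's leading term divides it; move 11/7c³ to the remainder.
  leading term ab: no divisor's leading term divides it; move -5ab to the remainder.
  leading term c²: no divisor's leading term divides it; move -4/7c² to the remainder.
  leading term b: no divisor's leading term divides it; move b to the remainder.
  remainder 11/7c³ - 5ab - 4/7c² + b ≠ 0; add g_4 = 11/7c³ - 5ab - 4/7c² + b to the basis.

The other S-polynomials (S(f_1,f_3), S(f_2,f_3), S(f_1,g_4), S(f_2,g_4), S(f_3,g_4)) all reduce to 0 modulo the current basis, so we have a Gröbner basis.
Inter-reduce: drop elements whose leading term is divisible by another's, tail-reduce, and make monic.
Reduced Gröbner basis: {bc² - 5a + 1, c³ - 35/11ab - 4/11c² + 7/11b, a² + 1/11c² - 10/11a - 1/11, b² - 11/7c + 4/7}.

Buchberger on the second generating set:
h_1 = -2bc² + 99a² + 14b² + 9c² - 80a - 22c - 3, LT = bc².
h_2 = -10bc² - 7b² + 50a + 11c - 14, LT = bc².
h_3 = -8bc² - 99a² - 9c² + 130a + 1, LT = bc².

S(h_1,h_2): lcm = bc². S = -99/2a² - 77/10b² - 9/2c² + 45a + 121/10c + 1/10.
  leading term a²: no divisor's leading term divides it; move -99/2a² to the remainder.
  leading term b²: no divisor's leading term divides it; move -77/10b² to the remainder.
  leading term c²: no divisor's leading term divides it; move -9/2c² to the remainder.
  leading term a: no divisor's leading term divides it; move 45a to the remainder.
  leading term c: no divisor's leading term divides it; move 121/10c to the remainder.
  leading term 1: no divisor's leading term divides it; move 1/10 to the remainder.
  remainder -99/2a² - 77/10b² - 9/2c² + 45a + 121/10c + 1/10 ≠ 0; add k_4 = -99/2a² - 77/10b² - 9/2c² + 45a + 121/10c + 1/10 to the basis.

S(h_1,h_3): lcm = bc². S = -495/8a² - 7b² - 45/8c² + 225/4a + 11c + 13/8.
  leading term a²: subtract (5/4)·k_4 from -495/8a² - 7b² - 45/8c² + 225/4a + 11c + 13/8 → 21/8b² - 33/8c + 3/2
  leading term b²: no divisor's leading term divides it; move 21/8b² to the remainder.
  leading term c: no divisor's leading term divides it; move -33/8c to the remainder.
  leading term 1: no divisor's leading term divides it; move 3/2 to the remainder.
  remainder 21/8b² - 33/8c + 3/2 ≠ 0; add k_5 = 21/8b² - 33/8c + 3/2 to the basis.

S(h_1,k_5): lcm = b²c². S = -99/2a²b - 7b³ - 9/2bc² + 11/7c³ + 40ab + 11bc - 4/7c² + 3/2b.
  leading term a²b: subtract (b)·k_4 from -99/2a²b - 7b³ - 9/2bc² + 11/7c³ + 40ab + 11bc - 4/7c² + 3/2b → 7/10b³ + 11/7c³ - 5ab - 11/10bc - 4/7c² + 7/5b
  leading term b³: subtract (4/15b)·k_5 from 7/10b³ + 11/7c³ - 5ab - 11/10bc - 4/7c² + 7/5b → 11/7c³ - 5ab - 4/7c² + b
  leading term c³: no divisor's leading term divides it; move 11/7c³ to the remainder.
  leading term ab: no divisor's leading term divides it; move -5ab to the remainder.
  leading term c²: no divisor's leading term divides it; move -4/7c² to the remainder.
  leading term b: no divisor's leading term divides it; move b to the remainder.
  remainder 11/7c³ - 5ab - 4/7c² + b ≠ 0; add k_6 = 11/7c³ - 5ab - 4/7c² + b to the basis.

The other S-polynomials (S(h_2,h_3), S(h_1,k_4), S(h_2,k_4), S(h_3,k_4), S(h_2,k_5), S(h_3,k_5), S(k_4,k_5), S(h_1,k_6), S(h_2,k_6), S(h_3,k_6), S(k_4,k_6), S(k_5,k_6)) all reduce to 0 modulo the current basis, so we have a Gröbner basis.
Inter-reduce: drop elements whose leading term is divisible by another's, tail-reduce, and make monic.
Reduced Gröbner basis: {bc² - 5a + 1, c³ - 35/11ab - 4/11c² + 7/11b, a² + 1/11c² - 10/11a - 1/11, b² - 11/7c + 4/7}.

Same reduced basis, so the two generating sets span the same ideal.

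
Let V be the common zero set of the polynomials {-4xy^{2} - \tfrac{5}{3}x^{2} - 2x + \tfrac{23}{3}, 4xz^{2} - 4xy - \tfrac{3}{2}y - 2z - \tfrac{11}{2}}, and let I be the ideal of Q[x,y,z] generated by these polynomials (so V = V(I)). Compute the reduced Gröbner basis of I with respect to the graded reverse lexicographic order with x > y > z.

Buchberger's algorithm terminates because the ascending chain of leading-term ideals stabilizes.

f_1 = -4xy^{2} - \tfrac{5}{3}x^{2} - 2x + \tfrac{23}{3}, LT = xy^{2}.
f_2 = 4xz^{2} - 4xy - \tfrac{3}{2}y - 2z - \tfrac{11}{2}, LT = xz^{2}.

S(f_1,f_2): lcm = xy^{2}z^{2}. S = xy^{3} + \tfrac{5}{12}x^{2}z^{2} + \tfrac{3}{8}y^{3} + \tfrac{1}{2}y^{2}z + \tfrac{1}{2}xz^{2} + \tfrac{11}{8}y^{2} - \tfrac{23}{12}z^{2}.
  reduce S modulo (f_1, f_2):
  remainder \tfrac{3}{8}y^{3} + \tfrac{1}{2}y^{2}z + \tfrac{5}{32}xy + \tfrac{11}{8}y^{2} + \tfrac{5}{24}xz - \tfrac{23}{12}z^{2} + \tfrac{55}{96}x + \tfrac{101}{48}y + \tfrac{1}{4}z + \tfrac{11}{16} ≠ 0; add g_3 = \tfrac{3}{8}y^{3} + \tfrac{1}{2}y^{2}z + \tfrac{5}{32}xy + \tfrac{11}{8}y^{2} + \tfrac{5}{24}xz - \tfrac{23}{12}z^{2} + \tfrac{55}{96}x + \tfrac{101}{48}y + \tfrac{1}{4}z + \tfrac{11}{16} to the basis.

The other S-polynomials (S(f_1,g_3), S(f_2,g_3)) all reduce to 0 modulo the current basis, so we have a Gröbner basis.

G = {xy^{2} + \tfrac{5}{12}x^{2} + \tfrac{1}{2}x - \tfrac{23}{12}, y^{3} + \tfrac{4}{3}y^{2}z + \tfrac{5}{12}xy + \tfrac{11}{3}y^{2} + \tfrac{5}{9}xz - \tfrac{46}{9}z^{2} + \tfrac{55}{36}x + \tfrac{101}{18}y + \tfrac{2}{3}z + \tfrac{11}{6}, xz^{2} - xy - \tfrac{3}{8}y - \tfrac{1}{2}z - \tfrac{11}{8}}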